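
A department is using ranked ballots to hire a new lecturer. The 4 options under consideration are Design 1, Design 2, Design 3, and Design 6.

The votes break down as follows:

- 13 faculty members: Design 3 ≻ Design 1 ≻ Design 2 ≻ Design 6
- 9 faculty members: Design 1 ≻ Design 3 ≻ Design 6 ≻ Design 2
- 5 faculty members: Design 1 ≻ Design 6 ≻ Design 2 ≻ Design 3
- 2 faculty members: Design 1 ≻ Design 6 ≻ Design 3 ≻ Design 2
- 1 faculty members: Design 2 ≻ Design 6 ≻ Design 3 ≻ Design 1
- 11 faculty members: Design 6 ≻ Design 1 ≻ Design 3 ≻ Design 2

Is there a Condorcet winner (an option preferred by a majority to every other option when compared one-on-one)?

Head-to-head results (41 voters total):
Design 1 vs Design 2: Design 1 wins 40–1.
Design 1 vs Design 3: Design 1 wins 27–14.
Design 1 vs Design 6: Design 1 wins 29–12.
Design 2 vs Design 3: Design 3 wins 35–6.
Design 2 vs Design 6: Design 6 wins 27–14.
Design 3 vs Design 6: Design 3 wins 22–19.
Design 1 beats each rival — Design 2 (40–1), Design 3 (27–14), Design 6 (29–12) — so Design 1 is the Condorcet winner.

Yes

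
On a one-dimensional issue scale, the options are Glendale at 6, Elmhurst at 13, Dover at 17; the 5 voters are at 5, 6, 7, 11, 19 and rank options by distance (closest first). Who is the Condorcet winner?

With single-peaked preferences on a line, the Condorcet winner is the candidate closest to the median voter.
The median voter (position 7) is closest to Glendale at 6.
Check: Glendale vs Dover — voters closer to Glendale: 4 of 5.

Glendale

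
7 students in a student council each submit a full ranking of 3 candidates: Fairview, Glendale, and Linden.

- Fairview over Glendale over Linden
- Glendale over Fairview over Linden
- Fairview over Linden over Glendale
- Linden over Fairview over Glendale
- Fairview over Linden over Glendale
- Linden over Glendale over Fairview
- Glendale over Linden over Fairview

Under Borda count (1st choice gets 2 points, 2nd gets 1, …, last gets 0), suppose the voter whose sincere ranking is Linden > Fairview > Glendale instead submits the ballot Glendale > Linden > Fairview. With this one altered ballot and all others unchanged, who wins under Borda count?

Glendale

Borda totals with the altered ballot: Fairview 7, Glendale 8, Linden 6.
The switch changes the winner from Fairview to Glendale.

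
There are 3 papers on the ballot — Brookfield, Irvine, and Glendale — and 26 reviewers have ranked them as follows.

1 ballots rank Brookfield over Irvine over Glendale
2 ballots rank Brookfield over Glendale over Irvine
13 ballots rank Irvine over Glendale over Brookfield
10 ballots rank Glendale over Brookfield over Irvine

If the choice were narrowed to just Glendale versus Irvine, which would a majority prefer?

Irvine

Ballots ranking Glendale above Irvine: 2+10 = 12.
Ballots ranking Irvine above Glendale: 1+13 = 14.
Irvine wins the head-to-head, 14–12.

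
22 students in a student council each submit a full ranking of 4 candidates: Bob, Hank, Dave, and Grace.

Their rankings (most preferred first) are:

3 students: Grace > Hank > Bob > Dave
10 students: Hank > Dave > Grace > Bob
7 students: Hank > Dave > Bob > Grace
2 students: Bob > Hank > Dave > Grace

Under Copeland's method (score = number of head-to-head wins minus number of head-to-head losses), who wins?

Pairwise results:
  Bob vs Hank: Hank wins 20–2.
  Bob vs Dave: Dave wins 17–5.
  Bob vs Grace: Grace wins 13–9.
  Hank vs Dave: Hank wins 22–0.
  Hank vs Grace: Hank wins 19–3.
  Dave vs Grace: Dave wins 19–3.
Copeland scores (wins − losses):
  Bob: 0 − 3 = -3
  Hank: 3 − 0 = 3
  Dave: 2 − 1 = 1
  Grace: 1 − 2 = -1
Hank has the best Copeland score.

Hank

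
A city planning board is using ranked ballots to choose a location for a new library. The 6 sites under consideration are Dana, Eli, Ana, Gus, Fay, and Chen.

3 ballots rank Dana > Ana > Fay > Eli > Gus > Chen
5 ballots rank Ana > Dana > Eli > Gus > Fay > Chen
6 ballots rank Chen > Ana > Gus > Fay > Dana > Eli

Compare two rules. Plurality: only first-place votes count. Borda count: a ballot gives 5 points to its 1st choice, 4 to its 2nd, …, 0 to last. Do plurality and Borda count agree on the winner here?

No

Plurality first-place counts: Dana 3, Eli 0, Ana 5, Gus 0, Fay 0, Chen 6 → Chen.
Borda totals: Dana 41, Eli 21, Ana 61, Gus 31, Fay 26, Chen 30 → Ana.
The two rules disagree: plurality picks Chen, Borda picks Ana.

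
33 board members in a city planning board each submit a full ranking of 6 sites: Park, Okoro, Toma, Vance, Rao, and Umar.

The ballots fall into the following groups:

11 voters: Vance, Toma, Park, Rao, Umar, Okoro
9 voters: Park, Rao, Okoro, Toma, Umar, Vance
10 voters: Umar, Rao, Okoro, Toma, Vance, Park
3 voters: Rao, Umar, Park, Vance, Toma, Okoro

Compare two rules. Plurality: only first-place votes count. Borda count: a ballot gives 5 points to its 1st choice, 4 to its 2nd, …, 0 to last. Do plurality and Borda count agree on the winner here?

No

Plurality first-place counts: Park 9, Okoro 0, Toma 0, Vance 11, Rao 3, Umar 10 → Vance.
Borda totals: Park 87, Okoro 57, Toma 85, Vance 71, Rao 113, Umar 82 → Rao.
The two rules disagree: plurality picks Vance, Borda picks Rao.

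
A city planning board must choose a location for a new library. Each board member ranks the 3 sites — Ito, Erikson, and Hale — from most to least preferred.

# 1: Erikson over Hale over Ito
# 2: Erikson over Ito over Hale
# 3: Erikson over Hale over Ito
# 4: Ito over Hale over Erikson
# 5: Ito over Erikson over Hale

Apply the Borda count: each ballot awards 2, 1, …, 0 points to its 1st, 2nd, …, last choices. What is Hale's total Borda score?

Borda scores:
  Ito: 0 + 1 + 0 + 2 + 2 = 5
  Erikson: 2 + 2 + 2 + 0 + 1 = 7
  Hale: 1 + 0 + 1 + 1 + 0 = 3

3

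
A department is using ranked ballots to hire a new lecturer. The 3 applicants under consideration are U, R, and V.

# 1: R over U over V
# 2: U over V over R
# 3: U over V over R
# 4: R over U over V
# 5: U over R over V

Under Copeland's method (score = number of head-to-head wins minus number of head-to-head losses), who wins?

Pairwise results:
  U vs R: U wins 3–2.
  U vs V: U wins 5–0.
  R vs V: R wins 3–2.
Copeland scores (wins − losses):
  U: 2 − 0 = 2
  R: 1 − 1 = 0
  V: 0 − 2 = -2
U has the best Copeland score.

U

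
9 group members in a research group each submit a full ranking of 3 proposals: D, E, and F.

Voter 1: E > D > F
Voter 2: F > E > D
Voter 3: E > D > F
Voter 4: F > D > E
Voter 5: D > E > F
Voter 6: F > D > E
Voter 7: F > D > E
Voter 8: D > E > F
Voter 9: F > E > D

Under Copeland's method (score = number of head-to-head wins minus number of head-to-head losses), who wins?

F

Pairwise results:
  D vs E: D wins 5–4.
  D vs F: F wins 5–4.
  E vs F: F wins 5–4.
Copeland scores (wins − losses):
  D: 1 − 1 = 0
  E: 0 − 2 = -2
  F: 2 − 0 = 2
F has the best Copeland score.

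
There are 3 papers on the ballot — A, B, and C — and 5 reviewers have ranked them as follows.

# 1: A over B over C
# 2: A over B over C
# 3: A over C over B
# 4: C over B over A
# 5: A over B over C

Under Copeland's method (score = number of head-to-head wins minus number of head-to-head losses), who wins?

Pairwise results:
  A vs B: A wins 4–1.
  A vs C: A wins 4–1.
  B vs C: B wins 3–2.
Copeland scores (wins − losses):
  A: 2 − 0 = 2
  B: 1 − 1 = 0
  C: 0 − 2 = -2
A has the best Copeland score.

A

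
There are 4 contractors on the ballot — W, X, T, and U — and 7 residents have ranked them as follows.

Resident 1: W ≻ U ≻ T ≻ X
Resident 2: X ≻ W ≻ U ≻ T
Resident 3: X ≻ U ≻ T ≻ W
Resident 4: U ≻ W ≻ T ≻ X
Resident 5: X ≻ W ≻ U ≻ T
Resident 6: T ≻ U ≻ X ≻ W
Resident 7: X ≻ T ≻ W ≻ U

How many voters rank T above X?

3

Ballots ranking T above X: 3.
Ballots ranking X above T: 4.
So 3 of 7 voters prefer T to X.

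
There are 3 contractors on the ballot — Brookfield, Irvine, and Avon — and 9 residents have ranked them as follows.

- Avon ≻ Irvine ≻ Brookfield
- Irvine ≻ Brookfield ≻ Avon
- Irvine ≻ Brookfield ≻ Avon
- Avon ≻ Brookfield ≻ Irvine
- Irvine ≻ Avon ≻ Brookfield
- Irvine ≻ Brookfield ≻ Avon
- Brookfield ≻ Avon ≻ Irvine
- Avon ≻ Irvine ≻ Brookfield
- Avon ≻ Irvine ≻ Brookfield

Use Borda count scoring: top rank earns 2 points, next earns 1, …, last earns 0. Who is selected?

Borda scores:
  Brookfield: 0 + 1 + 1 + 1 + 0 + 1 + 2 + 0 + 0 = 6
  Irvine: 1 + 2 + 2 + 0 + 2 + 2 + 0 + 1 + 1 = 11
  Avon: 2 + 0 + 0 + 2 + 1 + 0 + 1 + 2 + 2 = 10
Irvine has the highest total.

Irvine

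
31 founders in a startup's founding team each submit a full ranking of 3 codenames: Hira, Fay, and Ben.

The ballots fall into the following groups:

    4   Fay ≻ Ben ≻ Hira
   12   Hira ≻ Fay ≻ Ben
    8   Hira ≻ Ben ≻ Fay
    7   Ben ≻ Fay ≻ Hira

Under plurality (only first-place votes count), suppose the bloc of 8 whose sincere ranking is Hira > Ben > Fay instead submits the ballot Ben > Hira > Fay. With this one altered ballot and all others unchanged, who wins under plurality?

First-place totals with the altered ballot: Hira 12, Fay 4, Ben 15.
The switch changes the winner from Hira to Ben.

Ben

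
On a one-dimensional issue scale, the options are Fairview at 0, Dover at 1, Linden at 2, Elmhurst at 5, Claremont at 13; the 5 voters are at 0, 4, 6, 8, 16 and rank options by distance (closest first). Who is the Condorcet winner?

With single-peaked preferences on a line, the Condorcet winner is the candidate closest to the median voter.
The median voter (position 6) is closest to Elmhurst at 5.
Check: Elmhurst vs Claremont — voters closer to Elmhurst: 4 of 5.

Elmhurst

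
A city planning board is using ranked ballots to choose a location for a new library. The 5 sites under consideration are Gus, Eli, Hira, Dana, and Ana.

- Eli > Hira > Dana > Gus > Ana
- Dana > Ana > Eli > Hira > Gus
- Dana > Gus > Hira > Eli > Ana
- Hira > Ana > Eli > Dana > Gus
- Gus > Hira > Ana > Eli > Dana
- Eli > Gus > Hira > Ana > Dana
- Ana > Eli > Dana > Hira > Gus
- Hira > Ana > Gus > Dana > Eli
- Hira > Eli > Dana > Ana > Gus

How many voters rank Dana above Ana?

Ballots ranking Dana above Ana: 4.
Ballots ranking Ana above Dana: 5.
So 4 of 9 voters prefer Dana to Ana.

4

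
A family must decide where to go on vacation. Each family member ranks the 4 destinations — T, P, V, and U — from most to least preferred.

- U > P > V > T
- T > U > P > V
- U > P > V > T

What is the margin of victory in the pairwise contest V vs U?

Ballots ranking V above U: 0.
Ballots ranking U above V: 3.
U wins 3–0, a margin of 3.

3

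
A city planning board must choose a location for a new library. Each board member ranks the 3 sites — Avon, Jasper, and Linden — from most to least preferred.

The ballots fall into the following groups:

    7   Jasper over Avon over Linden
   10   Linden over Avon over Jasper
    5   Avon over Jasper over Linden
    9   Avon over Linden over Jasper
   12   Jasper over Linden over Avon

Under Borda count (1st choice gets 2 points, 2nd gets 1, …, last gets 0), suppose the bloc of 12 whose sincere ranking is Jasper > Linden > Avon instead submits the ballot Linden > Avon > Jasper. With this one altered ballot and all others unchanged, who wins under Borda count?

Avon

Borda totals with the altered ballot: Avon 57, Jasper 19, Linden 53.
The winner is unchanged: still Avon.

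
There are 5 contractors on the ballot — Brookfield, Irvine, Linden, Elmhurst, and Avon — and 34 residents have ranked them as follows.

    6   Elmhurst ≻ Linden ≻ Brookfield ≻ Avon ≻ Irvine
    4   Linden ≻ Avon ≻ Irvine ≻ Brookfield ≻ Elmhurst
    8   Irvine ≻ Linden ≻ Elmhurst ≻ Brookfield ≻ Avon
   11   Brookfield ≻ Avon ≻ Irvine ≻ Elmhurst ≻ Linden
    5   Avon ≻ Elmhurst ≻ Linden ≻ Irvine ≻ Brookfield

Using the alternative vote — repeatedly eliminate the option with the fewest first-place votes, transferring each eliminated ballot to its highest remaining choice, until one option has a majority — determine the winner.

Round 1: Brookfield 11, Irvine 8, Elmhurst 6, Avon 5, Linden 4. Linden has the fewest and is eliminated.
Round 2: Brookfield 11, Avon 9, Irvine 8, Elmhurst 6. Elmhurst has the fewest and is eliminated.
Round 3: Brookfield 17, Avon 9, Irvine 8. Irvine has the fewest and is eliminated.
Round 4: Brookfield 25, Avon 9. Brookfield has a majority.

Brookfield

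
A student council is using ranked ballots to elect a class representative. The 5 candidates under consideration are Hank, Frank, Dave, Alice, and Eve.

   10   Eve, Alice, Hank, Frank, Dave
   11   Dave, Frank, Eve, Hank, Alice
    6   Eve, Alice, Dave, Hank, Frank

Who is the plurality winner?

Eve

First-place vote totals:
  Hank: 0
  Frank: 0
  Dave: 11
  Alice: 0
  Eve: 16
Eve has the most first-place votes.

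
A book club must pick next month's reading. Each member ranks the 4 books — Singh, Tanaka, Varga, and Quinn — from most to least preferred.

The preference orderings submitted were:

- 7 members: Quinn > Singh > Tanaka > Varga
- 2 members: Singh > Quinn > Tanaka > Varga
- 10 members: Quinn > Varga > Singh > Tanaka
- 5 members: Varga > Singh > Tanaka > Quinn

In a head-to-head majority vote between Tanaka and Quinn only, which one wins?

Ballots ranking Tanaka above Quinn: 5.
Ballots ranking Quinn above Tanaka: 7+2+10 = 19.
Quinn wins the head-to-head, 19–5.

Quinn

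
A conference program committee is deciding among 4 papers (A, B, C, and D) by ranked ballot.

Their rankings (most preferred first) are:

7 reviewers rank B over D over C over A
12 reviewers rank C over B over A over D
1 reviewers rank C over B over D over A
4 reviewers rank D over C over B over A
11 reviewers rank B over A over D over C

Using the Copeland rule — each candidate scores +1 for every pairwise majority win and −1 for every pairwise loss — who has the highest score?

Pairwise results:
  A vs B: B wins 35–0.
  A vs C: C wins 24–11.
  A vs D: A wins 23–12.
  B vs C: B wins 18–17.
  B vs D: B wins 31–4.
  C vs D: D wins 22–13.
Copeland scores (wins − losses):
  A: 1 − 2 = -1
  B: 3 − 0 = 3
  C: 1 − 2 = -1
  D: 1 − 2 = -1
B has the best Copeland score.

B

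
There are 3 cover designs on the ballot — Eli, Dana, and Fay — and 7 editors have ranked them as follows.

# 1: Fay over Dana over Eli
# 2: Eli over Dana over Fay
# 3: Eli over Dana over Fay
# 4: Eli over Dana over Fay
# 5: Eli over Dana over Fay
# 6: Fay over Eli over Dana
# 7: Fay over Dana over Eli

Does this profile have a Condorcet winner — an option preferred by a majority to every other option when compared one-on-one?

Head-to-head results (7 voters total):
Eli vs Dana: Eli wins 5–2.
Eli vs Fay: Eli wins 4–3.
Dana vs Fay: Dana wins 4–3.
Eli beats each rival — Dana (5–2), Fay (4–3) — so Eli is the Condorcet winner.

Yes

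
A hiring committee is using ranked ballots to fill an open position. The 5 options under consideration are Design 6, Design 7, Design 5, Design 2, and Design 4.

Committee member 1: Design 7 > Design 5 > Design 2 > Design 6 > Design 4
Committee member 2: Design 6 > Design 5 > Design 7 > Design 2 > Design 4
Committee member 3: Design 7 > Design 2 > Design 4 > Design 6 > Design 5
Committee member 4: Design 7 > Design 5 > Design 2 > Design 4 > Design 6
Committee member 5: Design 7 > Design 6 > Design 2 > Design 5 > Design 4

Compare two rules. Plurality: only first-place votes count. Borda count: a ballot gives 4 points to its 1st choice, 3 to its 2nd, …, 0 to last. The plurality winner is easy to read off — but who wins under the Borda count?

Design 7

Plurality first-place counts: Design 6 1, Design 7 4, Design 5 0, Design 2 0, Design 4 0 → Design 7.
Borda totals: Design 6 9, Design 7 18, Design 5 10, Design 2 10, Design 4 3 → Design 7.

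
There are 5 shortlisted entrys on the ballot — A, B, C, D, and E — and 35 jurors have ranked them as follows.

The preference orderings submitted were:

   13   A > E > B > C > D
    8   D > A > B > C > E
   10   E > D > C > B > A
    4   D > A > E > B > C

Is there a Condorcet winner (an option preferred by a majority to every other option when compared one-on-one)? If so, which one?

Head-to-head results (35 voters total):
A vs B: A wins 25–10.
A vs C: A wins 25–10.
A vs D: D wins 22–13.
A vs E: A wins 25–10.
B vs C: B wins 25–10.
B vs D: D wins 22–13.
B vs E: E wins 27–8.
C vs D: D wins 22–13.
C vs E: E wins 27–8.
D vs E: E wins 23–12.
No candidate beats all others: A beats E beats D beats A, a majority cycle.

None — there is no Condorcet winner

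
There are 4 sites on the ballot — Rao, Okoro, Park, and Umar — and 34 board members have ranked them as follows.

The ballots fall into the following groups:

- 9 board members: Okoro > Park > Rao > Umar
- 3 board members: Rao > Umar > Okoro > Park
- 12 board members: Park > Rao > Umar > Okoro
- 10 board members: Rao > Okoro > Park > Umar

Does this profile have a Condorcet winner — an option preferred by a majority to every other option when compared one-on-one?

Head-to-head results (34 voters total):
Rao vs Okoro: Rao wins 25–9.
Rao vs Park: Park wins 21–13.
Rao vs Umar: Rao wins 34–0.
Okoro vs Park: Okoro wins 22–12.
Okoro vs Umar: Okoro wins 19–15.
Park vs Umar: Park wins 31–3.
No candidate beats all others: Rao beats Okoro beats Park beats Rao, a majority cycle.

No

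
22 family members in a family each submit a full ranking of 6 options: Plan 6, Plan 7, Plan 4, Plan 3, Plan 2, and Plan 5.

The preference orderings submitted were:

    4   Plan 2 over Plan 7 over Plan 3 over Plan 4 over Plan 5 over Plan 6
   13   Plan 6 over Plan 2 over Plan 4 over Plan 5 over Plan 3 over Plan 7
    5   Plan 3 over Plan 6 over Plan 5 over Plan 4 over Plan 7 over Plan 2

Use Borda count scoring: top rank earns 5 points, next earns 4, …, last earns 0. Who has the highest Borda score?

Borda scores:
  Plan 6: 4·0 + 13·5 + 5·4 = 85
  Plan 7: 4·4 + 13·0 + 5·1 = 21
  Plan 4: 4·2 + 13·3 + 5·2 = 57
  Plan 3: 4·3 + 13·1 + 5·5 = 50
  Plan 2: 4·5 + 13·4 + 5·0 = 72
  Plan 5: 4·1 + 13·2 + 5·3 = 45
Plan 6 has the highest total.

Plan 6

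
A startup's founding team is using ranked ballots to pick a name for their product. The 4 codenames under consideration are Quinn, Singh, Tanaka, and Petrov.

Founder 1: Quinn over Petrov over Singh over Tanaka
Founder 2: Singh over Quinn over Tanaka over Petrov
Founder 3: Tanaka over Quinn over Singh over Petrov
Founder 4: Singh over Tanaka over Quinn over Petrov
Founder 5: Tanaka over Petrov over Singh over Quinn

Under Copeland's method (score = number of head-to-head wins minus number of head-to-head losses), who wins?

Pairwise results:
  Quinn vs Singh: Singh wins 3–2.
  Quinn vs Tanaka: Tanaka wins 3–2.
  Quinn vs Petrov: Quinn wins 4–1.
  Singh vs Tanaka: Singh wins 3–2.
  Singh vs Petrov: Singh wins 3–2.
  Tanaka vs Petrov: Tanaka wins 4–1.
Copeland scores (wins − losses):
  Quinn: 1 − 2 = -1
  Singh: 3 − 0 = 3
  Tanaka: 2 − 1 = 1
  Petrov: 0 − 3 = -3
Singh has the best Copeland score.

Singh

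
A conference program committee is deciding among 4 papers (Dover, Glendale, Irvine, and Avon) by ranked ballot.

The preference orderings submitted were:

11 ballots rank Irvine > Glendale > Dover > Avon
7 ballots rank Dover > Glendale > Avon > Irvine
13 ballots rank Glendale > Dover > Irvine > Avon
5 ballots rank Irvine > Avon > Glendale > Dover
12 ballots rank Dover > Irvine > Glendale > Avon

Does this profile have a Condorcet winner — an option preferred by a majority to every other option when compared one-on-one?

Head-to-head results (48 voters total):
Dover vs Glendale: Glendale wins 29–19.
Dover vs Irvine: Dover wins 32–16.
Dover vs Avon: Dover wins 43–5.
Glendale vs Irvine: Irvine wins 28–20.
Glendale vs Avon: Glendale wins 43–5.
Irvine vs Avon: Irvine wins 41–7.
No candidate beats all others: Dover beats Irvine beats Glendale beats Dover, a majority cycle.

No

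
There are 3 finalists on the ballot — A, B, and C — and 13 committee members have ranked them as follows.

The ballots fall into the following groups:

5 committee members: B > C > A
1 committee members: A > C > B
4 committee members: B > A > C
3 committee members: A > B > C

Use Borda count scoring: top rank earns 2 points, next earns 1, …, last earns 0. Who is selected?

B

Borda scores:
  A: 5·0 + 2 + 4·1 + 3·2 = 12
  B: 5·2 + 0 + 4·2 + 3·1 = 21
  C: 5·1 + 1 + 4·0 + 3·0 = 6
B has the highest total.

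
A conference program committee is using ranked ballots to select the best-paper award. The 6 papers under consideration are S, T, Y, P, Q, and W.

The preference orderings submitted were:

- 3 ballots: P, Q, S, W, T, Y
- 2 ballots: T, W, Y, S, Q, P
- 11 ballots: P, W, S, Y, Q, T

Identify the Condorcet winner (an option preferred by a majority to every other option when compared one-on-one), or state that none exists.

Head-to-head results (16 voters total):
S vs T: S wins 14–2.
S vs Y: S wins 14–2.
S vs P: P wins 14–2.
S vs Q: S wins 13–3.
S vs W: W wins 13–3.
T vs Y: Y wins 11–5.
T vs P: P wins 14–2.
T vs Q: Q wins 14–2.
T vs W: W wins 14–2.
Y vs P: P wins 14–2.
Y vs Q: Y wins 13–3.
Y vs W: W wins 16–0.
P vs Q: P wins 14–2.
P vs W: P wins 14–2.
Q vs W: W wins 13–3.
P beats each rival — S (14–2), T (14–2), Y (14–2), Q (14–2), W (14–2) — so P is the Condorcet winner.

P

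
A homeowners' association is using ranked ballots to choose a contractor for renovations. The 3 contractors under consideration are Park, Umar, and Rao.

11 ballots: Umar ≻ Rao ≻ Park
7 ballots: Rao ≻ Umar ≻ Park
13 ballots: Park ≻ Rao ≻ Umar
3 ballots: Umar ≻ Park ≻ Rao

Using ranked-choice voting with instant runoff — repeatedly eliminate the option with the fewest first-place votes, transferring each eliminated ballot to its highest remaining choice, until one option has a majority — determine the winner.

Round 1: Umar 14, Park 13, Rao 7. Rao has the fewest and is eliminated.
Round 2: Umar 21, Park 13. Umar has a majority.

Umar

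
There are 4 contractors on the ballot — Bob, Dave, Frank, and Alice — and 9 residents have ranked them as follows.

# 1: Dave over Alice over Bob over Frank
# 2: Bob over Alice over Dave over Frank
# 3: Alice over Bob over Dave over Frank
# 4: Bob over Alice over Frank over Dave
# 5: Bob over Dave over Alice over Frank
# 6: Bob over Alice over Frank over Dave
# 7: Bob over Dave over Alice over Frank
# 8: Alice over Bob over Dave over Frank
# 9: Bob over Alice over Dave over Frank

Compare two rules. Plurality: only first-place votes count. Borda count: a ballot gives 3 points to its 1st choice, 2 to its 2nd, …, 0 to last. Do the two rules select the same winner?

Yes

Plurality first-place counts: Bob 6, Dave 1, Frank 0, Alice 2 → Bob.
Borda totals: Bob 23, Dave 11, Frank 2, Alice 18 → Bob.
The two rules agree on Bob.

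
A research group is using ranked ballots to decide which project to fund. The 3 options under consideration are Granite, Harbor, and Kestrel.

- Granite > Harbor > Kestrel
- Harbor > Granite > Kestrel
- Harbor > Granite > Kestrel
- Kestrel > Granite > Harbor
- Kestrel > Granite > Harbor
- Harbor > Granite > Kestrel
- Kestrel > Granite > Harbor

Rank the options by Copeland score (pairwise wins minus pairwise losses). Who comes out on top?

Granite

Pairwise results:
  Granite vs Harbor: Granite wins 4–3.
  Granite vs Kestrel: Granite wins 4–3.
  Harbor vs Kestrel: Harbor wins 4–3.
Copeland scores (wins − losses):
  Granite: 2 − 0 = 2
  Harbor: 1 − 1 = 0
  Kestrel: 0 − 2 = -2
Granite has the best Copeland score.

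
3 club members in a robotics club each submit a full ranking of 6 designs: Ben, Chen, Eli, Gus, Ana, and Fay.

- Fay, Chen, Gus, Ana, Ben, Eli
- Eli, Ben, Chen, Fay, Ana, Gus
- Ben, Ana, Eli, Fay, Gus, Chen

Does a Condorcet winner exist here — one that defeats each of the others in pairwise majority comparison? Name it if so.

Head-to-head results (3 voters total):
Ben vs Chen: Ben wins 2–1.
Ben vs Eli: Ben wins 2–1.
Ben vs Gus: Ben wins 2–1.
Ben vs Ana: Ben wins 2–1.
Ben vs Fay: Ben wins 2–1.
Chen vs Eli: Eli wins 2–1.
Chen vs Gus: Chen wins 2–1.
Chen vs Ana: Chen wins 2–1.
Chen vs Fay: Fay wins 2–1.
Eli vs Gus: Eli wins 2–1.
Eli vs Ana: Ana wins 2–1.
Eli vs Fay: Eli wins 2–1.
Gus vs Ana: Ana wins 2–1.
Gus vs Fay: Fay wins 3–0.
Ana vs Fay: Fay wins 2–1.
Ben beats each rival — Chen (2–1), Eli (2–1), Gus (2–1), Ana (2–1), Fay (2–1) — so Ben is the Condorcet winner.

Ben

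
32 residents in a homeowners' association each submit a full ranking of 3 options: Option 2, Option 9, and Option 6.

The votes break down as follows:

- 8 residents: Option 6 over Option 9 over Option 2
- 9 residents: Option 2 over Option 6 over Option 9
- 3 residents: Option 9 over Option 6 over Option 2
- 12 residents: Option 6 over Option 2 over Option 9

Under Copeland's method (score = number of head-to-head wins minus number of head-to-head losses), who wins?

Option 6

Pairwise results:
  Option 2 vs Option 9: Option 2 wins 21–11.
  Option 2 vs Option 6: Option 6 wins 23–9.
  Option 9 vs Option 6: Option 6 wins 29–3.
Copeland scores (wins − losses):
  Option 2: 1 − 1 = 0
  Option 9: 0 − 2 = -2
  Option 6: 2 − 0 = 2
Option 6 has the best Copeland score.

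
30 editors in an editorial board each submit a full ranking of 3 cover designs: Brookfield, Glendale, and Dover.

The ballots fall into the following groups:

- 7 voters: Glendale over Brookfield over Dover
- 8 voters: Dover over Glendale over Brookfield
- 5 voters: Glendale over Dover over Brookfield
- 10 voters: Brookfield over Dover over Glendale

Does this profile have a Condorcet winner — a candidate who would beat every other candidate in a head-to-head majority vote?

Head-to-head results (30 voters total):
Brookfield vs Glendale: Glendale wins 20–10.
Brookfield vs Dover: Brookfield wins 17–13.
Glendale vs Dover: Dover wins 18–12.
No candidate beats all others: Brookfield beats Dover beats Glendale beats Brookfield, a majority cycle.

No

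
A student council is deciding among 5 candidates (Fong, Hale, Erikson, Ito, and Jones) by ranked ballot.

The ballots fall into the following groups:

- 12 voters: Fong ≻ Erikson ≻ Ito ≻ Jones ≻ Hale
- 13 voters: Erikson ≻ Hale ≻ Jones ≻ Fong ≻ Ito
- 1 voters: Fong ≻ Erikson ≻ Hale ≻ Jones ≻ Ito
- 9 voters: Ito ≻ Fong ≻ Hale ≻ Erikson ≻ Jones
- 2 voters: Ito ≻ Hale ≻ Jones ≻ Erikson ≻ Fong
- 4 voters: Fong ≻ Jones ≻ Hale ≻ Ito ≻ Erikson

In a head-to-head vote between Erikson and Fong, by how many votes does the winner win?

11

Ballots ranking Erikson above Fong: 13+2 = 15.
Ballots ranking Fong above Erikson: 12+1+9+4 = 26.
Fong wins 26–15, a margin of 11.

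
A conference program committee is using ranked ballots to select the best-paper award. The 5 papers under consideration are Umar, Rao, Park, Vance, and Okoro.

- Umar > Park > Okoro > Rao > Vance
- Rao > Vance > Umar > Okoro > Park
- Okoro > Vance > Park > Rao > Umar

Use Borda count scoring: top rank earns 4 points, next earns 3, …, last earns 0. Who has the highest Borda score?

Okoro

Borda scores:
  Umar: 4 + 2 + 0 = 6
  Rao: 1 + 4 + 1 = 6
  Park: 3 + 0 + 2 = 5
  Vance: 0 + 3 + 3 = 6
  Okoro: 2 + 1 + 4 = 7
Okoro has the highest total.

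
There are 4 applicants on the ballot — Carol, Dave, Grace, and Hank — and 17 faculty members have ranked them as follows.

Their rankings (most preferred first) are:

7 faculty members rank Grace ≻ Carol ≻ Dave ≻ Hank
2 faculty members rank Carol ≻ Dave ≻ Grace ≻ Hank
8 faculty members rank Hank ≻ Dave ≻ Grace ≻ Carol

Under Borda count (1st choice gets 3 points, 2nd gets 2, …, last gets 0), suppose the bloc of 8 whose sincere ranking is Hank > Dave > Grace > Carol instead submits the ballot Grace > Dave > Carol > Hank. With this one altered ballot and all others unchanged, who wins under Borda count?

Borda totals with the altered ballot: Carol 28, Dave 27, Grace 47, Hank 0.
The winner is unchanged: still Grace.

Grace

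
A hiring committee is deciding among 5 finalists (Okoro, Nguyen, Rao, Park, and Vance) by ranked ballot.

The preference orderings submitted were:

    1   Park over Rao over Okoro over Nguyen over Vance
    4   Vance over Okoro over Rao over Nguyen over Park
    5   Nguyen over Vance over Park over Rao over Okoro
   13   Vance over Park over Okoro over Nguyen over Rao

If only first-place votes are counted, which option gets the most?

Vance

First-place vote totals:
  Okoro: 0
  Nguyen: 5
  Rao: 0
  Park: 1
  Vance: 17
Vance has the most first-place votes.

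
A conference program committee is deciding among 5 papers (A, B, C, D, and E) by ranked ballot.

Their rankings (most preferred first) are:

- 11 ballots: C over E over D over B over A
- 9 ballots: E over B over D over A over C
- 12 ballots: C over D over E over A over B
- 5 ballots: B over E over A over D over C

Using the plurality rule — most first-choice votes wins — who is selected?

C

First-place vote totals:
  A: 0
  B: 5
  C: 23
  D: 0
  E: 9
C has the most first-place votes.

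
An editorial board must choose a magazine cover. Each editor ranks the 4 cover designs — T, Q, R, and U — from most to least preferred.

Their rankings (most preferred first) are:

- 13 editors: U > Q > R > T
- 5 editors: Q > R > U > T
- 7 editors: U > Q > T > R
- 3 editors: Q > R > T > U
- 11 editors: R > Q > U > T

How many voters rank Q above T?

Ballots ranking Q above T: 13+5+7+3+11 = 39.
Ballots ranking T above Q: 0.
So 39 of 39 voters prefer Q to T.

39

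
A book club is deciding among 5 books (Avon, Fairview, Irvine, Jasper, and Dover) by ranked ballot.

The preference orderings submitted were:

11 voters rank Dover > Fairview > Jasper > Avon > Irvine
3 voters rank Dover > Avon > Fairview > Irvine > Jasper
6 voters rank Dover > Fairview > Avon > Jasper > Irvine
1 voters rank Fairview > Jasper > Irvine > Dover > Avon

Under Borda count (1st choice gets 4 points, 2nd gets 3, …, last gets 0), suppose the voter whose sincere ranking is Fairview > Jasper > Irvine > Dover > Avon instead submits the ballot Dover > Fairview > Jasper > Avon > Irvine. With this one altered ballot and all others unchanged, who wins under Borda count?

Dover

Borda totals with the altered ballot: Avon 33, Fairview 60, Irvine 3, Jasper 30, Dover 84.
The winner is unchanged: still Dover.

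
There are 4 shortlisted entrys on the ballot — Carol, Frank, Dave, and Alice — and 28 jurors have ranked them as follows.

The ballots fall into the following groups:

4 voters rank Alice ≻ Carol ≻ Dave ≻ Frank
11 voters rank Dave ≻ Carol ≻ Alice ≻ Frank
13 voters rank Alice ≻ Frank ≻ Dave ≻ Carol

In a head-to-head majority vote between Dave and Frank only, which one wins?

Dave

Ballots ranking Dave above Frank: 4+11 = 15.
Ballots ranking Frank above Dave: 13.
Dave wins the head-to-head, 15–13.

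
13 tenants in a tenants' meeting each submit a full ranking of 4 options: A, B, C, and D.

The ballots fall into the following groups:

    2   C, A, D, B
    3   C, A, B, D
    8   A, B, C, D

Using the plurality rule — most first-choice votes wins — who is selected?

First-place vote totals:
  A: 8
  B: 0
  C: 5
  D: 0
A has the most first-place votes.

A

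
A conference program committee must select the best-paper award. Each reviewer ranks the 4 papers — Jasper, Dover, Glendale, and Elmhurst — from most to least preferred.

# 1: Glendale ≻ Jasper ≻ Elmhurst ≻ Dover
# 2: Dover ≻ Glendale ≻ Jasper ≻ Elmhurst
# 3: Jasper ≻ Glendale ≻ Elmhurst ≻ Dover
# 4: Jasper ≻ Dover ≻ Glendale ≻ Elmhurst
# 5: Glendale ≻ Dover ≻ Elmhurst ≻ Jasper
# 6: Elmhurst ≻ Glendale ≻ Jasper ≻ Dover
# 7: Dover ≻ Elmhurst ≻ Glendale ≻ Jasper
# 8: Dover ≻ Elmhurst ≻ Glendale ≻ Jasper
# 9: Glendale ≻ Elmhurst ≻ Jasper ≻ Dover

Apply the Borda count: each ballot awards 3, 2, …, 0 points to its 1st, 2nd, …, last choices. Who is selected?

Borda scores:
  Jasper: 2 + 1 + 3 + 3 + 0 + 1 + 0 + 0 + 1 = 11
  Dover: 0 + 3 + 0 + 2 + 2 + 0 + 3 + 3 + 0 = 13
  Glendale: 3 + 2 + 2 + 1 + 3 + 2 + 1 + 1 + 3 = 18
  Elmhurst: 1 + 0 + 1 + 0 + 1 + 3 + 2 + 2 + 2 = 12
Glendale has the highest total.

Glendale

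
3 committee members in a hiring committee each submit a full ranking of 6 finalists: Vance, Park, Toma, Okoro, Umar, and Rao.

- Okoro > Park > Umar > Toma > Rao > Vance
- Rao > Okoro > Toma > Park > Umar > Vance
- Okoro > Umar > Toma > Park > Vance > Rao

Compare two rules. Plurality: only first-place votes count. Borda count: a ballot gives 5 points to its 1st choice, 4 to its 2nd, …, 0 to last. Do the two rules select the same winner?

Yes

Plurality first-place counts: Vance 0, Park 0, Toma 0, Okoro 2, Umar 0, Rao 1 → Okoro.
Borda totals: Vance 1, Park 8, Toma 8, Okoro 14, Umar 8, Rao 6 → Okoro.
The two rules agree on Okoro.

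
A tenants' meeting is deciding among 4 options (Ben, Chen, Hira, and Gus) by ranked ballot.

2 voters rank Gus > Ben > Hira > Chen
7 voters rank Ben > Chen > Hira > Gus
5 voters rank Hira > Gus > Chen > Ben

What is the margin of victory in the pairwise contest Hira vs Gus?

10

Ballots ranking Hira above Gus: 7+5 = 12.
Ballots ranking Gus above Hira: 2.
Hira wins 12–2, a margin of 10.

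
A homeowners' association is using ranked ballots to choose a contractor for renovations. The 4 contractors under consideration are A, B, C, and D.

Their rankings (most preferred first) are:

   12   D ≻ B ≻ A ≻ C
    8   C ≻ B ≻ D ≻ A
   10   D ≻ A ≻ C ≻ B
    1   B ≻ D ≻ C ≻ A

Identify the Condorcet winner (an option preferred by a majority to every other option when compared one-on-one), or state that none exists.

Head-to-head results (31 voters total):
A vs B: B wins 21–10.
A vs C: A wins 22–9.
A vs D: D wins 31–0.
B vs C: C wins 18–13.
B vs D: D wins 22–9.
C vs D: D wins 23–8.
D beats each rival — A (31–0), B (22–9), C (23–8) — so D is the Condorcet winner.

D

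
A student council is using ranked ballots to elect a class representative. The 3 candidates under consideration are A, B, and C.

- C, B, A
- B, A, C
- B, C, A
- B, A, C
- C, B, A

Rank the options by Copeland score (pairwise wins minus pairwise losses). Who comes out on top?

B

Pairwise results:
  A vs B: B wins 5–0.
  A vs C: C wins 3–2.
  B vs C: B wins 3–2.
Copeland scores (wins − losses):
  A: 0 − 2 = -2
  B: 2 − 0 = 2
  C: 1 − 1 = 0
B has the best Copeland score.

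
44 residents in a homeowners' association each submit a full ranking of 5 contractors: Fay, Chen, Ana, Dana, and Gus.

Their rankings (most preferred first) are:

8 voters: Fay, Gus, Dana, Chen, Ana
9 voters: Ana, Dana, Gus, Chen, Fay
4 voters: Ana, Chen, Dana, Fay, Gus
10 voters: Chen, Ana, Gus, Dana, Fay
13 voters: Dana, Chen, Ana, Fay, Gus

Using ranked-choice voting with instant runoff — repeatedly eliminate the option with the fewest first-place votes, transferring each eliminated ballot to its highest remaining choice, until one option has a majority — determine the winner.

Round 1: Ana 13, Dana 13, Chen 10, Fay 8, Gus 0. Gus has the fewest and is eliminated.
Round 2: Ana 13, Dana 13, Chen 10, Fay 8. Fay has the fewest and is eliminated.
Round 3: Dana 21, Ana 13, Chen 10. Chen has the fewest and is eliminated.
Round 4: Ana 23, Dana 21. Ana has a majority.

Ana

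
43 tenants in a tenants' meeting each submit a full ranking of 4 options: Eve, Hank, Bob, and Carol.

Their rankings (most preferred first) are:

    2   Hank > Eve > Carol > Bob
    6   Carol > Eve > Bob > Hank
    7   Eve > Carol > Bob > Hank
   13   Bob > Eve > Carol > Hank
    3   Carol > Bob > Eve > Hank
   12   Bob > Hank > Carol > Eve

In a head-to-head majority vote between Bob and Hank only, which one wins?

Ballots ranking Bob above Hank: 6+7+13+3+12 = 41.
Ballots ranking Hank above Bob: 2.
Bob wins the head-to-head, 41–2.

Bob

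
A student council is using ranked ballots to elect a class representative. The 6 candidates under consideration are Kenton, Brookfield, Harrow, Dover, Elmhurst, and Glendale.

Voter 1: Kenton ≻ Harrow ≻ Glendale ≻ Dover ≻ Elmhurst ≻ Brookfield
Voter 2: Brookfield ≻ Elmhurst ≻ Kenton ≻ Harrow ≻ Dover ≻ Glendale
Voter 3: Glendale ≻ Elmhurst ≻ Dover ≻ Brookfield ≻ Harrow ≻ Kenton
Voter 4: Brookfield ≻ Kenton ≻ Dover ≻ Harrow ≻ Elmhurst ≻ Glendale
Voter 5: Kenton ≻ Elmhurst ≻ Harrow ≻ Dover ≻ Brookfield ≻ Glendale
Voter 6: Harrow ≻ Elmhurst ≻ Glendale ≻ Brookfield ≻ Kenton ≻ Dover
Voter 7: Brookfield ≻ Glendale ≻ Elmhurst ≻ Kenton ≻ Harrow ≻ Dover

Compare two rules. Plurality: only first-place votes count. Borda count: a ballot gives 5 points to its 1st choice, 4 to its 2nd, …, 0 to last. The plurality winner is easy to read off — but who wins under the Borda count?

Plurality first-place counts: Kenton 2, Brookfield 3, Harrow 1, Dover 0, Elmhurst 0, Glendale 1 → Brookfield.
Borda totals: Kenton 20, Brookfield 20, Harrow 18, Dover 11, Elmhurst 21, Glendale 15 → Elmhurst.

Elmhurst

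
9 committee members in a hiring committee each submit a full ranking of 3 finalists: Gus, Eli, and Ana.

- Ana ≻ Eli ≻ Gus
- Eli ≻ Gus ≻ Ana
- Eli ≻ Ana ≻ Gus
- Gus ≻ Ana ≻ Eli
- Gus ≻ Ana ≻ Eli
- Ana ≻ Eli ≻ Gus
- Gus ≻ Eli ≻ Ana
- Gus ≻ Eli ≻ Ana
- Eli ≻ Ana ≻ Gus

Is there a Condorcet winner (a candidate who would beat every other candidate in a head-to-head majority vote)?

Head-to-head results (9 voters total):
Gus vs Eli: Eli wins 5–4.
Gus vs Ana: Gus wins 5–4.
Eli vs Ana: Eli wins 5–4.
Eli beats each rival — Gus (5–4), Ana (5–4) — so Eli is the Condorcet winner.

Yes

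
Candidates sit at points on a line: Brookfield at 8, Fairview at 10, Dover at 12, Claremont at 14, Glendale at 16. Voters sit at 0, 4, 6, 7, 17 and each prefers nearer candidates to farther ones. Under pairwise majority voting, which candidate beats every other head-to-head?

With single-peaked preferences on a line, the Condorcet winner is the candidate closest to the median voter.
The median voter (position 6) is closest to Brookfield at 8.
Check: Brookfield vs Claremont — voters closer to Brookfield: 4 of 5.

Brookfield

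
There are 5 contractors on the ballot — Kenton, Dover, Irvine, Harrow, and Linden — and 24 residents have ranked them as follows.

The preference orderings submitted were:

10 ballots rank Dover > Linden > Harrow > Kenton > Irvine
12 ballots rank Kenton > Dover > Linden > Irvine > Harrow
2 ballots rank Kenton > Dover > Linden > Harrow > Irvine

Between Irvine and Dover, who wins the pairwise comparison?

Dover

Ballots ranking Irvine above Dover: 0.
Ballots ranking Dover above Irvine: 10+12+2 = 24.
Dover wins the head-to-head, 24–0.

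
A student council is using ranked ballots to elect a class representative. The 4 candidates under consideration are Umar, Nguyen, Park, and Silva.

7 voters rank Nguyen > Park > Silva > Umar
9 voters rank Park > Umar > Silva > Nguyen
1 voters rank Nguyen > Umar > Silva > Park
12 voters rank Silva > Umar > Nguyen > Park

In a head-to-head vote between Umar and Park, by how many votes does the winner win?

Ballots ranking Umar above Park: 1+12 = 13.
Ballots ranking Park above Umar: 7+9 = 16.
Park wins 16–13, a margin of 3.

3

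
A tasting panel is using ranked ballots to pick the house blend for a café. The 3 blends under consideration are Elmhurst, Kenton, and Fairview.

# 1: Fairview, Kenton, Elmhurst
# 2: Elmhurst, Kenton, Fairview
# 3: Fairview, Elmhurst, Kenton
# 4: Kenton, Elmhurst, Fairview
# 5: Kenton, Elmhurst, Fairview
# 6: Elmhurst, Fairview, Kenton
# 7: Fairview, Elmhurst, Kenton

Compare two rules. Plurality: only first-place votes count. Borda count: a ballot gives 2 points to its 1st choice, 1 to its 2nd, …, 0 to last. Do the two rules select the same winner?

No

Plurality first-place counts: Elmhurst 2, Kenton 2, Fairview 3 → Fairview.
Borda totals: Elmhurst 8, Kenton 6, Fairview 7 → Elmhurst.
The two rules disagree: plurality picks Fairview, Borda picks Elmhurst.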